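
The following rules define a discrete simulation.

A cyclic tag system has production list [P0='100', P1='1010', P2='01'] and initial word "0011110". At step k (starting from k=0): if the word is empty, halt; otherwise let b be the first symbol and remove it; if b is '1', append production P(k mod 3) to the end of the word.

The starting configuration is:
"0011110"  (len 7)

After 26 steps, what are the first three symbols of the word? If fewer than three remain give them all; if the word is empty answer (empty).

k=0  "0011110"  (len 7)
k=1  "011110"  (len 6)
k=2  "11110"  (len 5)
k=3  "111001"  (len 6)
k=4  "11001100"  (len 8)
k=5  "10011001010"  (len 11)
k=6  "001100101001"  (len 12)
k=7  "01100101001"  (len 11)
k=8  "1100101001"  (len 10)
k=9  "10010100101"  (len 11)
k=10  "0010100101100"  (len 13)
k=11  "010100101100"  (len 12)
k=12  "10100101100"  (len 11)
k=13  "0100101100100"  (len 13)
k=14  "100101100100"  (len 12)
k=15  "0010110010001"  (len 13)
k=16  "010110010001"  (len 12)
k=17  "10110010001"  (len 11)
k=18  "011001000101"  (len 12)
k=19  "11001000101"  (len 11)
k=20  "10010001011010"  (len 14)
k=21  "001000101101001"  (len 15)
k=22  "01000101101001"  (len 14)
k=23  "1000101101001"  (len 13)
k=24  "00010110100101"  (len 14)
k=25  "0010110100101"  (len 13)
k=26  "010110100101"  (len 12)

010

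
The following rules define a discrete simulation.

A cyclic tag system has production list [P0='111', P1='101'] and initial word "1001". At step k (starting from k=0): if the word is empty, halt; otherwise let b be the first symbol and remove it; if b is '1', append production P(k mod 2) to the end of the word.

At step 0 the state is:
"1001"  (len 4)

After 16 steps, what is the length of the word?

step 0: "1001"  (len 4)
step 1: "001111"  (len 6)
step 2: "01111"  (len 5)
step 3: "1111"  (len 4)
step 4: "111101"  (len 6)
step 5: "11101111"  (len 8)
step 6: "1101111101"  (len 10)
step 7: "101111101111"  (len 12)
step 8: "01111101111101"  (len 14)
step 9: "1111101111101"  (len 13)
step 10: "111101111101101"  (len 15)
step 11: "11101111101101111"  (len 17)
step 12: "1101111101101111101"  (len 19)
step 13: "101111101101111101111"  (len 21)
step 14: "01111101101111101111101"  (len 23)
step 15: "1111101101111101111101"  (len 22)
step 16: "111101101111101111101101"  (len 24)

24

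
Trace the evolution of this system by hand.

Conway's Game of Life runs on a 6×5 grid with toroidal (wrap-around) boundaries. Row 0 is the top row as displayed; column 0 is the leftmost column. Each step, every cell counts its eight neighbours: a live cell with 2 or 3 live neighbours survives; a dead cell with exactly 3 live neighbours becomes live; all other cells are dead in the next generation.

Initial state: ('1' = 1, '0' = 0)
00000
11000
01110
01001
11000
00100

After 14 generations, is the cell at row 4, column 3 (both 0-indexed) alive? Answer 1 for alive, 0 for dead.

0

[0] 00000
11000
01110
01001
11000
00100
[1] 01000
11000
00011
00011
11100
01000
[2] 01100
11101
00110
01000
11111
00000
[3] 00110
10001
00011
00000
11111
00001
[4] 10010
10100
10011
01000
11111
00000
[5] 01001
10100
10111
00000
11111
00000
[6] 11000
00100
10111
00000
11111
00000
[7] 01000
00100
01111
00000
11111
00010
[8] 00100
10000
01110
00000
11111
00010
[9] 00000
00010
01100
00000
11111
10000
[10] 00000
00100
00100
00001
11111
10110
[11] 01110
00000
00010
00001
00000
10000
[12] 01100
00010
00000
00000
00000
01100
[13] 01010
00100
00000
00000
00000
01100
[14] 01010
00100
00000
00000
00000
01100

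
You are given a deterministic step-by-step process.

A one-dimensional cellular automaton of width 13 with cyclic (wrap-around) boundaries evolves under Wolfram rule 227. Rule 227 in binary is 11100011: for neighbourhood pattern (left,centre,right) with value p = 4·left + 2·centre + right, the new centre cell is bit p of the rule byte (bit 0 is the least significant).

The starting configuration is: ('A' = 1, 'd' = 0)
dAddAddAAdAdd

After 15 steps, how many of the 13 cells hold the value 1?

gen 0: dAddAddAAdAdd
gen 1: AddAddAdAAddA
gen 2: AdAddAdAdAdAd
gen 3: dAddAdAdAdAdA
gen 4: AddAdAdAdAdAd
gen 5: ddAdAdAdAdAdA
gen 6: dAdAdAdAdAdAd
gen 7: AdAdAdAdAdAdd
gen 8: dAdAdAdAdAddA
gen 9: AdAdAdAdAddAd
gen 10: dAdAdAdAddAdA
gen 11: AdAdAdAddAdAd
gen 12: dAdAdAddAdAdA
gen 13: AdAdAddAdAdAd
gen 14: dAdAddAdAdAdA
gen 15: AdAddAdAdAdAd

6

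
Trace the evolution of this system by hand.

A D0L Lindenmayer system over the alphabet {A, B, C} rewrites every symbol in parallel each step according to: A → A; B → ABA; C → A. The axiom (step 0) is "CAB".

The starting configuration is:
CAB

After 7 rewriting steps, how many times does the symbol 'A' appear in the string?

16

step 0: CAB
step 1: AAABA
step 2: AAAABAA
step 3: AAAAABAAA
step 4: AAAAAABAAAA
step 5: AAAAAAABAAAAA
step 6: AAAAAAAABAAAAAA
step 7: AAAAAAAAABAAAAAAA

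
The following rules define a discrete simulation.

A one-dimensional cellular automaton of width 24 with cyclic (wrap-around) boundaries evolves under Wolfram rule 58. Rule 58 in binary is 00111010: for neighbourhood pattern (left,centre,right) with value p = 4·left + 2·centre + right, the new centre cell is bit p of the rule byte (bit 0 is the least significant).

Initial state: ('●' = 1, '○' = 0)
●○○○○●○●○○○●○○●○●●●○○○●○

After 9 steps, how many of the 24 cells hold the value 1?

0) ●○○○○●○●○○○●○○●○●●●○○○●○
1) ○●○○●○●○●○●○●●○●●○○●○●○●
2) ●○●●○●○●○●○●●○●●○●●○●○●○
3) ○●●○●○●○●○●●○●●○●●○●○●○●
4) ●●○●○●○●○●●○●●○●●○●○●○●○
5) ●○●○●○●○●●○●●○●●○●○●○●○●
6) ○●○●○●○●●○●●○●●○●○●○●○●●
7) ●○●○●○●●○●●○●●○●○●○●○●●○
8) ○●○●○●●○●●○●●○●○●○●○●●○●
9) ●○●○●●○●●○●●○●○●○●○●●○●○

14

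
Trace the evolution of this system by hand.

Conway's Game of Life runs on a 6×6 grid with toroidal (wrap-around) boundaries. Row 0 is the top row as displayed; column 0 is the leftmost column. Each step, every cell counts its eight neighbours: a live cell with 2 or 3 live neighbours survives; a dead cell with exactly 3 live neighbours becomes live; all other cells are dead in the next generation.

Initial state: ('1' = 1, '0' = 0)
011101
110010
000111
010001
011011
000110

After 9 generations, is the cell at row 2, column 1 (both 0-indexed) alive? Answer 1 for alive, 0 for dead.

k=0  011101
110010
000111
010001
011011
000110
k=1  010001
010000
011100
010000
011001
000000
k=2  100000
010000
110000
000100
111000
011000
k=3  101000
010000
111000
000000
100100
001000
k=4  001000
000000
111000
101000
000000
001100
k=5  001100
001000
101000
101000
011100
001100
k=6  010000
001000
001100
100000
000000
000010
k=7  000000
011100
011100
000000
000000
000000
k=8  001000
010100
010100
001000
000000
000000
k=9  001000
010100
010100
001000
000000
000000

1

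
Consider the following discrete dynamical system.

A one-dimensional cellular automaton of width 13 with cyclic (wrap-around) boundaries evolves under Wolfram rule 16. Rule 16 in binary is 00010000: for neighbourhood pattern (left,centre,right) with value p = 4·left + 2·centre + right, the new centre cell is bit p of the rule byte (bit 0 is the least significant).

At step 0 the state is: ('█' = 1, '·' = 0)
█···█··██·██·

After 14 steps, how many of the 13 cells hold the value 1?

k=0  █···█··██·██·
k=1  ·█···█·······
k=2  ··█···█······
k=3  ···█···█·····
k=4  ····█···█····
k=5  ·····█···█···
k=6  ······█···█··
k=7  ·······█···█·
k=8  ········█···█
k=9  █········█···
k=10  ·█········█··
k=11  ··█········█·
k=12  ···█········█
k=13  █···█········
k=14  ·█···█·······

2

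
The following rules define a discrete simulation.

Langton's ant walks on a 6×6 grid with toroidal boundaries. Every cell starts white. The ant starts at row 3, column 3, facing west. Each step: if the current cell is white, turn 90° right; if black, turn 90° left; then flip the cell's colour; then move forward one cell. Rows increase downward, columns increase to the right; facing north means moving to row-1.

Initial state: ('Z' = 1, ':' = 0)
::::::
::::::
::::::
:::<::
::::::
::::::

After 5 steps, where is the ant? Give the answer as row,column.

4,3

0) ::::::
::::::
::::::
:::<::
::::::
::::::
1) ::::::
::::::
:::^::
:::Z::
::::::
::::::
2) ::::::
::::::
:::Z>:
:::Z::
::::::
::::::
3) ::::::
::::::
:::ZZ:
:::Zv:
::::::
::::::
4) ::::::
::::::
:::ZZ:
:::<Z:
::::::
::::::
5) ::::::
::::::
:::ZZ:
::::Z:
:::v::
::::::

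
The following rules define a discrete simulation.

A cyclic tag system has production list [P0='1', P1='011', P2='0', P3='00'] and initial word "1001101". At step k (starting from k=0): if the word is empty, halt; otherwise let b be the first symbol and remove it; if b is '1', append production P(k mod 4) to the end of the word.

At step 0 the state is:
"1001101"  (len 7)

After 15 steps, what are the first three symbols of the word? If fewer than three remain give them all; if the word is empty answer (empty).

(empty)

k=0  "1001101"  (len 7)
k=1  "0011011"  (len 7)
k=2  "011011"  (len 6)
k=3  "11011"  (len 5)
k=4  "101100"  (len 6)
k=5  "011001"  (len 6)
k=6  "11001"  (len 5)
k=7  "10010"  (len 5)
k=8  "001000"  (len 6)
k=9  "01000"  (len 5)
k=10  "1000"  (len 4)
k=11  "0000"  (len 4)
k=12  "000"  (len 3)
k=13  "00"  (len 2)
k=14  "0"  (len 1)
k=15  (halted — word empty)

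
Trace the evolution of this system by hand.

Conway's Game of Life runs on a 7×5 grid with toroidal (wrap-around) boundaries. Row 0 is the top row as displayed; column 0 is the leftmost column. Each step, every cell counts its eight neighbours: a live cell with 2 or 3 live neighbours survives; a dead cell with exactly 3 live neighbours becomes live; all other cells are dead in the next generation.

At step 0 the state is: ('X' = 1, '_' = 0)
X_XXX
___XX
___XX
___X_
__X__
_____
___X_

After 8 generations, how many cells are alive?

[0] X_XXX
___XX
___XX
___X_
__X__
_____
___X_
[1] X_X__
_____
__X__
__XXX
_____
_____
__XX_
[2] _XXX_
_X___
__X__
__XX_
___X_
_____
_XXX_
[3] X__X_
_X_X_
_XXX_
__XX_
__XX_
___X_
_X_X_
[4] XX_X_
XX_X_
_X__X
____X
____X
___XX
___X_
[5] XX_X_
___X_
_XXXX
___XX
X___X
___XX
X__X_
[6] XX_X_
_____
X____
_X___
X____
___X_
XX_X_
[7] XX___
XX__X
_____
XX___
_____
XXX__
XX_X_
[8] _____
_X__X
____X
_____
__X__
X_X_X
_____

7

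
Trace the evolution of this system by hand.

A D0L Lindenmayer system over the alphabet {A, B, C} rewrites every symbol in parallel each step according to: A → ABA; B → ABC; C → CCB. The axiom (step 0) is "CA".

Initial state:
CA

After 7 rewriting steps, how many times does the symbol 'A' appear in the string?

t=0: CA
t=1: CCBABA
t=2: CCBCCBABCABAABCABA
t=3: CCBCCBABCCCBCCBABCABAABCCCBABAABCABAABAABCCCBABAABCABA
t=4: CCBCCBABCCCBCCBABCABAABCCCBCCBCCBABCCCBCCBABCABAABCCCBABAA…CABAABAABCABAABAABCCCBCCBCCBABCABAABCABAABAABCCCBABAABCABA  (len 162)
t=5: CCBCCBABCCCBCCBABCABAABCCCBCCBCCBABCCCBCCBABCABAABCCCBABAA…CABAABAABCABAABAABCCCBCCBCCBABCABAABCABAABAABCCCBABAABCABA  (len 486)
t=6: CCBCCBABCCCBCCBABCABAABCCCBCCBCCBABCCCBCCBABCABAABCCCBABAA…CABAABAABCABAABAABCCCBCCBCCBABCABAABCABAABAABCCCBABAABCABA  (len 1458)
t=7: CCBCCBABCCCBCCBABCABAABCCCBCCBCCBABCCCBCCBABCABAABCCCBABAA…CABAABAABCABAABAABCCCBCCBCCBABCABAABCABAABAABCCCBABAABCABA  (len 4374)

1458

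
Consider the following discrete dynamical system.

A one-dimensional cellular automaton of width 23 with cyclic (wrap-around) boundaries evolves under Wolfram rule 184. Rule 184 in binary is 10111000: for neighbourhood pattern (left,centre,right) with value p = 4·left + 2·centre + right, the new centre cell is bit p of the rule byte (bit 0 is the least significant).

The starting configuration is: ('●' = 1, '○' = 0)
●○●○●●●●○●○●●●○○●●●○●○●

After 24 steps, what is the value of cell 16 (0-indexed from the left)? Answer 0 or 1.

1

k=0  ●○●○●●●●○●○●●●○○●●●○●○●
k=1  ○●○●●●●○●○●●●○●○●●○●○●●
k=2  ●○●●●●○●○●●●○●○●●○●○●●○
k=3  ○●●●●○●○●●●○●○●●○●○●●○●
k=4  ●●●●○●○●●●○●○●●○●○●●○●○
k=5  ●●●○●○●●●○●○●●○●○●●○●○●
k=6  ●●○●○●●●○●○●●○●○●●○●○●●
k=7  ●○●○●●●○●○●●○●○●●○●○●●●
k=8  ○●○●●●○●○●●○●○●●○●○●●●●
k=9  ●○●●●○●○●●○●○●●○●○●●●●○
k=10  ○●●●○●○●●○●○●●○●○●●●●○●
k=11  ●●●○●○●●○●○●●○●○●●●●○●○
k=12  ●●○●○●●○●○●●○●○●●●●○●○●
k=13  ●○●○●●○●○●●○●○●●●●○●○●●
k=14  ○●○●●○●○●●○●○●●●●○●○●●●
k=15  ●○●●○●○●●○●○●●●●○●○●●●○
k=16  ○●●○●○●●○●○●●●●○●○●●●○●
k=17  ●●○●○●●○●○●●●●○●○●●●○●○
k=18  ●○●○●●○●○●●●●○●○●●●○●○●
k=19  ○●○●●○●○●●●●○●○●●●○●○●●
k=20  ●○●●○●○●●●●○●○●●●○●○●●○
k=21  ○●●○●○●●●●○●○●●●○●○●●○●
k=22  ●●○●○●●●●○●○●●●○●○●●○●○
k=23  ●○●○●●●●○●○●●●○●○●●○●○●
k=24  ○●○●●●●○●○●●●○●○●●○●○●●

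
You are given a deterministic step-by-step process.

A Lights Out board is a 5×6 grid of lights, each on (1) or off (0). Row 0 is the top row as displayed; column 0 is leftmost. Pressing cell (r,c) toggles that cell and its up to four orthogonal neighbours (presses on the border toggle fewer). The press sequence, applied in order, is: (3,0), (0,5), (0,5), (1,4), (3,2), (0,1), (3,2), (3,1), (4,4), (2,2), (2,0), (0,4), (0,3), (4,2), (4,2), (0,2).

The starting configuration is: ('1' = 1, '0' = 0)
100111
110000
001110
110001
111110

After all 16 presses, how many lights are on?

0) 100111
110000
001110
110001
111110
1) 100111
110000
101110
000001
011110
2) 100100
110001
101110
000001
011110
3) 100111
110000
101110
000001
011110
4) 100101
110111
101100
000001
011110
5) 100101
110111
100100
011101
010110
6) 011101
100111
100100
011101
010110
7) 011101
100111
101100
000001
011110
8) 011101
100111
111100
111001
001110
9) 011101
100111
111100
111011
001001
10) 011101
101111
100000
110011
001001
11) 011101
001111
010000
010011
001001
12) 011010
001101
010000
010011
001001
13) 010100
001001
010000
010011
001001
14) 010100
001001
010000
011011
010101
15) 010100
001001
010000
010011
001001
16) 001000
000001
010000
010011
001001

8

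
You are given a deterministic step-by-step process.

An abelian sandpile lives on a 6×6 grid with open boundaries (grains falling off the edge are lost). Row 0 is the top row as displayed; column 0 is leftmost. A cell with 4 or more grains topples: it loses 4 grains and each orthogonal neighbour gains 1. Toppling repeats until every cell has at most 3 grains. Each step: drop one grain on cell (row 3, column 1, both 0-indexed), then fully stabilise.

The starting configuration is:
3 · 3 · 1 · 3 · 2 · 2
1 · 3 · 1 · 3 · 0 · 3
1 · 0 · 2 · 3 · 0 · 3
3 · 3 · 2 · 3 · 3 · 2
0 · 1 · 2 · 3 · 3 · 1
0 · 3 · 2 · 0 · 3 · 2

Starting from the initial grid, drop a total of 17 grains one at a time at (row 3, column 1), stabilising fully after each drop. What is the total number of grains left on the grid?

71

[0] 3 · 3 · 1 · 3 · 2 · 2
1 · 3 · 1 · 3 · 0 · 3
1 · 0 · 2 · 3 · 0 · 3
3 · 3 · 2 · 3 · 3 · 2
0 · 1 · 2 · 3 · 3 · 1
0 · 3 · 2 · 0 · 3 · 2
[1] 3 · 3 · 1 · 3 · 2 · 2
1 · 3 · 1 · 3 · 0 · 3
2 · 1 · 2 · 3 · 0 · 3
0 · 1 · 3 · 3 · 3 · 2
1 · 2 · 2 · 3 · 3 · 1
0 · 3 · 2 · 0 · 3 · 2
[2] 3 · 3 · 1 · 3 · 2 · 2
1 · 3 · 1 · 3 · 0 · 3
2 · 1 · 2 · 3 · 0 · 3
0 · 2 · 3 · 3 · 3 · 2
1 · 2 · 2 · 3 · 3 · 1
0 · 3 · 2 · 0 · 3 · 2
[3] 3 · 3 · 1 · 3 · 2 · 2
1 · 3 · 1 · 3 · 0 · 3
2 · 1 · 2 · 3 · 0 · 3
0 · 3 · 3 · 3 · 3 · 2
1 · 2 · 2 · 3 · 3 · 1
0 · 3 · 2 · 0 · 3 · 2
[4] 3 · 3 · 2 · 0 · 3 · 2
1 · 3 · 3 · 1 · 1 · 3
2 · 3 · 0 · 2 · 2 · 3
1 · 2 · 3 · 3 · 1 · 3
2 · 1 · 2 · 2 · 2 · 2
1 · 1 · 0 · 3 · 0 · 3
[5] 3 · 3 · 2 · 0 · 3 · 2
1 · 3 · 3 · 1 · 1 · 3
2 · 3 · 0 · 2 · 2 · 3
1 · 3 · 3 · 3 · 1 · 3
2 · 1 · 2 · 2 · 2 · 2
1 · 1 · 0 · 3 · 0 · 3
[6] 0 · 2 · 0 · 1 · 3 · 2
3 · 2 · 1 · 2 · 1 · 3
3 · 1 · 3 · 3 · 2 · 3
2 · 2 · 1 · 0 · 2 · 3
2 · 2 · 3 · 3 · 2 · 2
1 · 1 · 0 · 3 · 0 · 3
[7] 0 · 2 · 0 · 1 · 3 · 2
3 · 2 · 1 · 2 · 1 · 3
3 · 1 · 3 · 3 · 2 · 3
2 · 3 · 1 · 0 · 2 · 3
2 · 2 · 3 · 3 · 2 · 2
1 · 1 · 0 · 3 · 0 · 3
[8] 0 · 2 · 0 · 1 · 3 · 2
3 · 2 · 1 · 2 · 1 · 3
3 · 2 · 3 · 3 · 2 · 3
3 · 0 · 2 · 0 · 2 · 3
2 · 3 · 3 · 3 · 2 · 2
1 · 1 · 0 · 3 · 0 · 3
[9] 0 · 2 · 0 · 1 · 3 · 2
3 · 2 · 1 · 2 · 1 · 3
3 · 2 · 3 · 3 · 2 · 3
3 · 1 · 2 · 0 · 2 · 3
2 · 3 · 3 · 3 · 2 · 2
1 · 1 · 0 · 3 · 0 · 3
[10] 0 · 2 · 0 · 1 · 3 · 2
3 · 2 · 1 · 2 · 1 · 3
3 · 2 · 3 · 3 · 2 · 3
3 · 2 · 2 · 0 · 2 · 3
2 · 3 · 3 · 3 · 2 · 2
1 · 1 · 0 · 3 · 0 · 3
[11] 0 · 2 · 0 · 1 · 3 · 2
3 · 2 · 1 · 2 · 1 · 3
3 · 2 · 3 · 3 · 2 · 3
3 · 3 · 2 · 0 · 2 · 3
2 · 3 · 3 · 3 · 2 · 2
1 · 1 · 0 · 3 · 0 · 3
[12] 1 · 3 · 0 · 1 · 3 · 2
1 · 0 · 3 · 3 · 1 · 3
2 · 3 · 2 · 0 · 3 · 3
3 · 0 · 2 · 3 · 2 · 3
0 · 3 · 2 · 1 · 3 · 2
2 · 2 · 2 · 0 · 1 · 3
[13] 1 · 3 · 0 · 1 · 3 · 2
1 · 0 · 3 · 3 · 1 · 3
2 · 3 · 2 · 0 · 3 · 3
3 · 1 · 2 · 3 · 2 · 3
0 · 3 · 2 · 1 · 3 · 2
2 · 2 · 2 · 0 · 1 · 3
[14] 1 · 3 · 0 · 1 · 3 · 2
1 · 0 · 3 · 3 · 1 · 3
2 · 3 · 2 · 0 · 3 · 3
3 · 2 · 2 · 3 · 2 · 3
0 · 3 · 2 · 1 · 3 · 2
2 · 2 · 2 · 0 · 1 · 3
[15] 1 · 3 · 0 · 1 · 3 · 2
1 · 0 · 3 · 3 · 1 · 3
2 · 3 · 2 · 0 · 3 · 3
3 · 3 · 2 · 3 · 2 · 3
0 · 3 · 2 · 1 · 3 · 2
2 · 2 · 2 · 0 · 1 · 3
[16] 1 · 3 · 0 · 1 · 3 · 2
2 · 1 · 3 · 3 · 1 · 3
0 · 1 · 3 · 0 · 3 · 3
1 · 3 · 3 · 3 · 2 · 3
2 · 0 · 3 · 1 · 3 · 2
2 · 3 · 2 · 0 · 1 · 3
[17] 1 · 3 · 1 · 2 · 3 · 2
2 · 2 · 1 · 0 · 2 · 3
0 · 3 · 1 · 3 · 3 · 3
2 · 1 · 3 · 0 · 3 · 3
2 · 2 · 0 · 3 · 3 · 2
2 · 3 · 3 · 0 · 1 · 3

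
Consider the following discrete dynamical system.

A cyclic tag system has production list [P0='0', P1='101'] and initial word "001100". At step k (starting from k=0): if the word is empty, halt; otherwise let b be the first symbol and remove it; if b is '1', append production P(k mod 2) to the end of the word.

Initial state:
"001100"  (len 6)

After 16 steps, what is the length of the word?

8

t=0: "001100"  (len 6)
t=1: "01100"  (len 5)
t=2: "1100"  (len 4)
t=3: "1000"  (len 4)
t=4: "000101"  (len 6)
t=5: "00101"  (len 5)
t=6: "0101"  (len 4)
t=7: "101"  (len 3)
t=8: "01101"  (len 5)
t=9: "1101"  (len 4)
t=10: "101101"  (len 6)
t=11: "011010"  (len 6)
t=12: "11010"  (len 5)
t=13: "10100"  (len 5)
t=14: "0100101"  (len 7)
t=15: "100101"  (len 6)
t=16: "00101101"  (len 8)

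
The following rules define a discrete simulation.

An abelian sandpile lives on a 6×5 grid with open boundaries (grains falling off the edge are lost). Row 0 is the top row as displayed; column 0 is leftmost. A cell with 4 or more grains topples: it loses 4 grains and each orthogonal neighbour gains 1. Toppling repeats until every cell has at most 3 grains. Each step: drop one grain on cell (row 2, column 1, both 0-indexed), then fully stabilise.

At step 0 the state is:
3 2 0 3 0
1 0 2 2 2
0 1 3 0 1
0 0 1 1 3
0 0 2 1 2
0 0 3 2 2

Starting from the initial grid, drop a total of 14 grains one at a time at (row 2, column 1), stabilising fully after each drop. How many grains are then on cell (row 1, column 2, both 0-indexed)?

1

k=0  3 2 0 3 0
1 0 2 2 2
0 1 3 0 1
0 0 1 1 3
0 0 2 1 2
0 0 3 2 2
k=1  3 2 0 3 0
1 0 2 2 2
0 2 3 0 1
0 0 1 1 3
0 0 2 1 2
0 0 3 2 2
k=2  3 2 0 3 0
1 0 2 2 2
0 3 3 0 1
0 0 1 1 3
0 0 2 1 2
0 0 3 2 2
k=3  3 2 0 3 0
1 1 3 2 2
1 1 0 1 1
0 1 2 1 3
0 0 2 1 2
0 0 3 2 2
k=4  3 2 0 3 0
1 1 3 2 2
1 2 0 1 1
0 1 2 1 3
0 0 2 1 2
0 0 3 2 2
k=5  3 2 0 3 0
1 1 3 2 2
1 3 0 1 1
0 1 2 1 3
0 0 2 1 2
0 0 3 2 2
k=6  3 2 0 3 0
1 2 3 2 2
2 0 1 1 1
0 2 2 1 3
0 0 2 1 2
0 0 3 2 2
k=7  3 2 0 3 0
1 2 3 2 2
2 1 1 1 1
0 2 2 1 3
0 0 2 1 2
0 0 3 2 2
k=8  3 2 0 3 0
1 2 3 2 2
2 2 1 1 1
0 2 2 1 3
0 0 2 1 2
0 0 3 2 2
k=9  3 2 0 3 0
1 2 3 2 2
2 3 1 1 1
0 2 2 1 3
0 0 2 1 2
0 0 3 2 2
k=10  3 2 0 3 0
1 3 3 2 2
3 0 2 1 1
0 3 2 1 3
0 0 2 1 2
0 0 3 2 2
k=11  3 2 0 3 0
1 3 3 2 2
3 1 2 1 1
0 3 2 1 3
0 0 2 1 2
0 0 3 2 2
k=12  3 2 0 3 0
1 3 3 2 2
3 2 2 1 1
0 3 2 1 3
0 0 2 1 2
0 0 3 2 2
k=13  3 2 0 3 0
1 3 3 2 2
3 3 2 1 1
0 3 2 1 3
0 0 2 1 2
0 0 3 2 2
k=14  3 3 1 3 0
3 2 1 3 2
1 0 2 2 1
2 2 0 2 3
0 1 3 1 2
0 0 3 2 2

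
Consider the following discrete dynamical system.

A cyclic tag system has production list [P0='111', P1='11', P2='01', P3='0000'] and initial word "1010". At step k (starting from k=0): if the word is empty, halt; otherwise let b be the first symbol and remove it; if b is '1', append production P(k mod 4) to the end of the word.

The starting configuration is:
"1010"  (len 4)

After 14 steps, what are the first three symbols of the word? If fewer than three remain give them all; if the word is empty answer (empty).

011

k=0  "1010"  (len 4)
k=1  "010111"  (len 6)
k=2  "10111"  (len 5)
k=3  "011101"  (len 6)
k=4  "11101"  (len 5)
k=5  "1101111"  (len 7)
k=6  "10111111"  (len 8)
k=7  "011111101"  (len 9)
k=8  "11111101"  (len 8)
k=9  "1111101111"  (len 10)
k=10  "11110111111"  (len 11)
k=11  "111011111101"  (len 12)
k=12  "110111111010000"  (len 15)
k=13  "10111111010000111"  (len 17)
k=14  "011111101000011111"  (len 18)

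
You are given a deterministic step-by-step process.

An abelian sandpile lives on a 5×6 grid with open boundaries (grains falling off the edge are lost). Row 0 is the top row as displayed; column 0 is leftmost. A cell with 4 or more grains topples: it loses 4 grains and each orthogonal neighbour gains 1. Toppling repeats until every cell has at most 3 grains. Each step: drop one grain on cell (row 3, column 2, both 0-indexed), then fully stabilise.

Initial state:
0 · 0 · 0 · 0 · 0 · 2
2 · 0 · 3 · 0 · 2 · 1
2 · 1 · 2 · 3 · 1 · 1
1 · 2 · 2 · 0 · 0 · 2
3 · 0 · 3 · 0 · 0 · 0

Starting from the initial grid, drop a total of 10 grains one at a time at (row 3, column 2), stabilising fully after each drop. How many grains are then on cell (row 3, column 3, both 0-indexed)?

1

k=0  0 · 0 · 0 · 0 · 0 · 2
2 · 0 · 3 · 0 · 2 · 1
2 · 1 · 2 · 3 · 1 · 1
1 · 2 · 2 · 0 · 0 · 2
3 · 0 · 3 · 0 · 0 · 0
k=1  0 · 0 · 0 · 0 · 0 · 2
2 · 0 · 3 · 0 · 2 · 1
2 · 1 · 2 · 3 · 1 · 1
1 · 2 · 3 · 0 · 0 · 2
3 · 0 · 3 · 0 · 0 · 0
k=2  0 · 0 · 0 · 0 · 0 · 2
2 · 0 · 3 · 0 · 2 · 1
2 · 1 · 3 · 3 · 1 · 1
1 · 3 · 1 · 1 · 0 · 2
3 · 1 · 0 · 1 · 0 · 0
k=3  0 · 0 · 0 · 0 · 0 · 2
2 · 0 · 3 · 0 · 2 · 1
2 · 1 · 3 · 3 · 1 · 1
1 · 3 · 2 · 1 · 0 · 2
3 · 1 · 0 · 1 · 0 · 0
k=4  0 · 0 · 0 · 0 · 0 · 2
2 · 0 · 3 · 0 · 2 · 1
2 · 1 · 3 · 3 · 1 · 1
1 · 3 · 3 · 1 · 0 · 2
3 · 1 · 0 · 1 · 0 · 0
k=5  0 · 0 · 1 · 0 · 0 · 2
2 · 1 · 0 · 2 · 2 · 1
2 · 3 · 2 · 0 · 2 · 1
2 · 0 · 2 · 3 · 0 · 2
3 · 2 · 1 · 1 · 0 · 0
k=6  0 · 0 · 1 · 0 · 0 · 2
2 · 1 · 0 · 2 · 2 · 1
2 · 3 · 2 · 0 · 2 · 1
2 · 0 · 3 · 3 · 0 · 2
3 · 2 · 1 · 1 · 0 · 0
k=7  0 · 0 · 1 · 0 · 0 · 2
2 · 1 · 0 · 2 · 2 · 1
2 · 3 · 3 · 1 · 2 · 1
2 · 1 · 1 · 0 · 1 · 2
3 · 2 · 2 · 2 · 0 · 0
k=8  0 · 0 · 1 · 0 · 0 · 2
2 · 1 · 0 · 2 · 2 · 1
2 · 3 · 3 · 1 · 2 · 1
2 · 1 · 2 · 0 · 1 · 2
3 · 2 · 2 · 2 · 0 · 0
k=9  0 · 0 · 1 · 0 · 0 · 2
2 · 1 · 0 · 2 · 2 · 1
2 · 3 · 3 · 1 · 2 · 1
2 · 1 · 3 · 0 · 1 · 2
3 · 2 · 2 · 2 · 0 · 0
k=10  0 · 0 · 1 · 0 · 0 · 2
2 · 2 · 1 · 2 · 2 · 1
3 · 0 · 1 · 2 · 2 · 1
2 · 3 · 1 · 1 · 1 · 2
3 · 2 · 3 · 2 · 0 · 0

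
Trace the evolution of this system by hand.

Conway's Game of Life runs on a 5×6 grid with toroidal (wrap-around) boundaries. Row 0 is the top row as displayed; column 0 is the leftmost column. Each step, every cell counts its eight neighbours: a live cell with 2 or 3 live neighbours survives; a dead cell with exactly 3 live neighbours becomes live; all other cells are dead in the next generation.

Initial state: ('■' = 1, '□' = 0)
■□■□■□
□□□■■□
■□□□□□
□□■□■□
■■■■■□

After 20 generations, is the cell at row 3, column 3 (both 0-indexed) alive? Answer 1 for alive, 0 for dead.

1

step 0: ■□■□■□
□□□■■□
■□□□□□
□□■□■□
■■■■■□
step 1: ■□□□□□
□■□■■□
□□□□■■
■□■□■□
■□□□■□
step 2: ■■□■■□
■□□■■□
■■■□□□
■■□□■□
■□□■□□
step 3: ■■□□□□
□□□□■□
□□■□■□
□□□■□□
□□□■□□
step 4: □□□□□□
□■□■□■
□□□□■□
□□■■■□
□□■□□□
step 5: □□■□□□
□□□□■□
□□□□□■
□□■□■□
□□■□□□
step 6: □□□■□□
□□□□□□
□□□■■■
□□□■□□
□■■□□□
step 7: □□■□□□
□□□■□□
□□□■■□
□□□■□□
□□■■□□
step 8: □□■□□□
□□■■■□
□□■■■□
□□□□□□
□□■■□□
step 9: □■□□■□
□■□□■□
□□■□■□
□□□□■□
□□■■□□
step 10: □■□□■□
□■■□■■
□□□□■■
□□■□■□
□□■■■□
step 11: ■■□□□□
□■■□□□
■■■□□□
□□■□□□
□■■□■■
step 12: □□□■□■
□□□□□□
■□□■□□
□□□□□■
□□■■□■
step 13: □□■■□□
□□□□■□
□□□□□□
■□■■□■
■□■■□■
step 14: □■■□□■
□□□■□□
□□□■■■
■□■■□■
■□□□□■
step 15: □■■□■■
■□□■□■
■□□□□■
□■■■□□
□□□■□□
step 16: □■■□□■
□□■■□□
□□□■□■
■■■■■□
■□□□□□
step 17: ■■■■□□
■■□■□□
■□□□□■
■■■■■□
□□□□■□
step 18: ■□□■■■
□□□■■□
□□□□□□
■■■■■□
□□□□■□
step 19: □□□□□□
□□□■□□
□■□□□■
□■■■■■
□□□□□□
step 20: □□□□□□
□□□□□□
□■□□□■
□■■■■■
□□■■■□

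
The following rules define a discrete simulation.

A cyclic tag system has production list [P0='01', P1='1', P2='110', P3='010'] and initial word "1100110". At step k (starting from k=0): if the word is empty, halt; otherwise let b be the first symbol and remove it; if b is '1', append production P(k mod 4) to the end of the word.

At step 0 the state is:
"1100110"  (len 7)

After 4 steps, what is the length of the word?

6

[0] "1100110"  (len 7)
[1] "10011001"  (len 8)
[2] "00110011"  (len 8)
[3] "0110011"  (len 7)
[4] "110011"  (len 6)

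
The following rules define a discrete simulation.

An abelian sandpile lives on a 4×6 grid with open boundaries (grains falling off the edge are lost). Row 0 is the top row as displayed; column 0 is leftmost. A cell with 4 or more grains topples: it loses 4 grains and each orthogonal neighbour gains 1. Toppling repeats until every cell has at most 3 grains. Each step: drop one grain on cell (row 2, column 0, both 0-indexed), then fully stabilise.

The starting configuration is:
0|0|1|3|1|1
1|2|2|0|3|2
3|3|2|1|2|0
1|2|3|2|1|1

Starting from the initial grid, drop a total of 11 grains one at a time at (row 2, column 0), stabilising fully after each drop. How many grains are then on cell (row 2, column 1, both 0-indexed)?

2

t=0: 0|0|1|3|1|1
1|2|2|0|3|2
3|3|2|1|2|0
1|2|3|2|1|1
t=1: 0|0|1|3|1|1
2|3|2|0|3|2
1|0|3|1|2|0
2|3|3|2|1|1
t=2: 0|0|1|3|1|1
2|3|2|0|3|2
2|0|3|1|2|0
2|3|3|2|1|1
t=3: 0|0|1|3|1|1
2|3|2|0|3|2
3|0|3|1|2|0
2|3|3|2|1|1
t=4: 0|0|1|3|1|1
3|3|2|0|3|2
0|1|3|1|2|0
3|3|3|2|1|1
t=5: 0|0|1|3|1|1
3|3|2|0|3|2
1|1|3|1|2|0
3|3|3|2|1|1
t=6: 0|0|1|3|1|1
3|3|2|0|3|2
2|1|3|1|2|0
3|3|3|2|1|1
t=7: 0|0|1|3|1|1
3|3|2|0|3|2
3|1|3|1|2|0
3|3|3|2|1|1
t=8: 1|1|2|3|1|1
1|2|0|1|3|2
3|1|2|2|2|0
1|2|1|3|1|1
t=9: 1|1|2|3|1|1
2|2|0|1|3|2
0|2|2|2|2|0
2|2|1|3|1|1
t=10: 1|1|2|3|1|1
2|2|0|1|3|2
1|2|2|2|2|0
2|2|1|3|1|1
t=11: 1|1|2|3|1|1
2|2|0|1|3|2
2|2|2|2|2|0
2|2|1|3|1|1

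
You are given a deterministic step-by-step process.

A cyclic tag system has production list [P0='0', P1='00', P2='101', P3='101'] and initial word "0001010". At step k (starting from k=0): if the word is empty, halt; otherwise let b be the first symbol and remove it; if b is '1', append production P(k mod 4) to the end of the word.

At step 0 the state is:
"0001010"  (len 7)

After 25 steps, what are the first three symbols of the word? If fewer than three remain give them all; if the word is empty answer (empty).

gen 0: "0001010"  (len 7)
gen 1: "001010"  (len 6)
gen 2: "01010"  (len 5)
gen 3: "1010"  (len 4)
gen 4: "010101"  (len 6)
gen 5: "10101"  (len 5)
gen 6: "010100"  (len 6)
gen 7: "10100"  (len 5)
gen 8: "0100101"  (len 7)
gen 9: "100101"  (len 6)
gen 10: "0010100"  (len 7)
gen 11: "010100"  (len 6)
gen 12: "10100"  (len 5)
gen 13: "01000"  (len 5)
gen 14: "1000"  (len 4)
gen 15: "000101"  (len 6)
gen 16: "00101"  (len 5)
gen 17: "0101"  (len 4)
gen 18: "101"  (len 3)
gen 19: "01101"  (len 5)
gen 20: "1101"  (len 4)
gen 21: "1010"  (len 4)
gen 22: "01000"  (len 5)
gen 23: "1000"  (len 4)
gen 24: "000101"  (len 6)
gen 25: "00101"  (len 5)

001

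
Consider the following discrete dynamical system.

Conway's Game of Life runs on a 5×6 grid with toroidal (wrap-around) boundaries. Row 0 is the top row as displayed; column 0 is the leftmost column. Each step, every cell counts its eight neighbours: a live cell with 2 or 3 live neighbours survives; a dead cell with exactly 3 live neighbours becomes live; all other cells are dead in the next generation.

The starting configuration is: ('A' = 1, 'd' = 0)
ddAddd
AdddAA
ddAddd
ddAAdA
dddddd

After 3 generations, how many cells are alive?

12

t=0: ddAddd
AdddAA
ddAddd
ddAAdA
dddddd
t=1: dddddA
dAdAdA
AAAddd
ddAAdd
ddAAdd
t=2: AddAdd
dAddAA
AdddAd
dddddd
ddAAAd
t=3: AAdddd
dAdAAd
AdddAd
ddddAA
ddAAAd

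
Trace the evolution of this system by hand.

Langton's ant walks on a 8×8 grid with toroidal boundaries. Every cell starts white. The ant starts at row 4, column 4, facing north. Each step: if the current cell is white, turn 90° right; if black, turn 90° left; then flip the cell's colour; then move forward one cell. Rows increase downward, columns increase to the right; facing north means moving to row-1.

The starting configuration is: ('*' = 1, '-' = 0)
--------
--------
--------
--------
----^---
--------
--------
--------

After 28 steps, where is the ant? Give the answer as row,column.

6,2

gen 0: --------
--------
--------
--------
----^---
--------
--------
--------
gen 1: --------
--------
--------
--------
----*>--
--------
--------
--------
gen 2: --------
--------
--------
--------
----**--
-----v--
--------
--------
gen 3: --------
--------
--------
--------
----**--
----<*--
--------
--------
gen 4: --------
--------
--------
--------
----^*--
----**--
--------
--------
gen 5: --------
--------
--------
--------
---<-*--
----**--
--------
--------
gen 6: --------
--------
--------
---^----
---*-*--
----**--
--------
--------
gen 7: --------
--------
--------
---*>---
---*-*--
----**--
--------
--------
gen 8: --------
--------
--------
---**---
---*v*--
----**--
--------
--------
gen 9: --------
--------
--------
---**---
---<**--
----**--
--------
--------
gen 10: --------
--------
--------
---**---
----**--
---v**--
--------
--------
gen 11: --------
--------
--------
---**---
----**--
--<***--
--------
--------
gen 12: --------
--------
--------
---**---
--^-**--
--****--
--------
--------
gen 13: --------
--------
--------
---**---
--*>**--
--****--
--------
--------
gen 14: --------
--------
--------
---**---
--****--
--*v**--
--------
--------
gen 15: --------
--------
--------
---**---
--****--
--*->*--
--------
--------
gen 16: --------
--------
--------
---**---
--**^*--
--*--*--
--------
--------
gen 17: --------
--------
--------
---**---
--*<-*--
--*--*--
--------
--------
gen 18: --------
--------
--------
---**---
--*--*--
--*v-*--
--------
--------
gen 19: --------
--------
--------
---**---
--*--*--
--<*-*--
--------
--------
gen 20: --------
--------
--------
---**---
--*--*--
---*-*--
--v-----
--------
gen 21: --------
--------
--------
---**---
--*--*--
---*-*--
-<*-----
--------
gen 22: --------
--------
--------
---**---
--*--*--
-^-*-*--
-**-----
--------
gen 23: --------
--------
--------
---**---
--*--*--
-*>*-*--
-**-----
--------
gen 24: --------
--------
--------
---**---
--*--*--
-***-*--
-*v-----
--------
gen 25: --------
--------
--------
---**---
--*--*--
-***-*--
-*->----
--------
gen 26: --------
--------
--------
---**---
--*--*--
-***-*--
-*-*----
---v----
gen 27: --------
--------
--------
---**---
--*--*--
-***-*--
-*-*----
--<*----
gen 28: --------
--------
--------
---**---
--*--*--
-***-*--
-*^*----
--**----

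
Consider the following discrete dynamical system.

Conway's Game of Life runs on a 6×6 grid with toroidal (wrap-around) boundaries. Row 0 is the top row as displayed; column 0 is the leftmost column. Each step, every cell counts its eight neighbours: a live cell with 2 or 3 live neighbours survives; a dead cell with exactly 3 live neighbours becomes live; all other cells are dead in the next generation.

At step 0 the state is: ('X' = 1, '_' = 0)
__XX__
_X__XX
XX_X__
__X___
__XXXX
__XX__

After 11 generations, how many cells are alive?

15

step 0: __XX__
_X__XX
XX_X__
__X___
__XXXX
__XX__
step 1: _X____
_X__XX
XX_XXX
X____X
_X__X_
_X____
step 2: _XX___
_X_X__
_XXX__
__XX__
_X___X
XXX___
step 3: ___X__
X__X__
_X__X_
X__XX_
___X__
______
step 4: ______
__XXX_
XXX_X_
__XXXX
___XX_
______
step 5: ___X__
__X_XX
X_____
X_____
__X__X
______
step 6: ___XX_
___XXX
XX____
XX___X
______
______
step 7: ___X_X
X_XX_X
_XX___
_X___X
X_____
______
step 8: X_XX_X
X__X_X
___XXX
_XX___
X_____
______
step 9: XXXX_X
_X____
_X_X_X
XXXXXX
_X____
XX___X
step 10: ____XX
___X_X
___X_X
___X_X
___X__
____XX
step 11: X__X__
X__X_X
X_XX_X
__XX__
___X_X
___X_X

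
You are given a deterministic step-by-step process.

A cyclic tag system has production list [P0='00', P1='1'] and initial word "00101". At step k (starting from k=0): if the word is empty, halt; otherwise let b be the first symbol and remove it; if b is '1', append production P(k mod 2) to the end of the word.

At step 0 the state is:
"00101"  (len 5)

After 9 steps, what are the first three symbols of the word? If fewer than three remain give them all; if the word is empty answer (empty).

(empty)

t=0: "00101"  (len 5)
t=1: "0101"  (len 4)
t=2: "101"  (len 3)
t=3: "0100"  (len 4)
t=4: "100"  (len 3)
t=5: "0000"  (len 4)
t=6: "000"  (len 3)
t=7: "00"  (len 2)
t=8: "0"  (len 1)
t=9: (halted — word empty)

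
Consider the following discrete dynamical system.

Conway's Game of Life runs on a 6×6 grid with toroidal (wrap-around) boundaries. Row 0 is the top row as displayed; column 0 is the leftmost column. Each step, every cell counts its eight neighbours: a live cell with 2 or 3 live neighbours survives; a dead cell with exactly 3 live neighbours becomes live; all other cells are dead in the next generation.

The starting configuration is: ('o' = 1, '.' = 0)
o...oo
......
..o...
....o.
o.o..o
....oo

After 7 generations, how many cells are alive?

t=0: o...oo
......
..o...
....o.
o.o..o
....oo
t=1: o...o.
.....o
......
.o.o.o
o..o..
.o.o..
t=2: o...oo
.....o
o...o.
o.o.o.
oo.o..
oooooo
t=3: ..o...
......
oo.oo.
o.o.o.
......
......
t=4: ......
.ooo..
ooooo.
o.o.o.
......
......
t=5: ..o...
o...o.
o...o.
o.o.o.
......
......
t=6: ......
.o.o..
o...o.
.o.o..
......
......
t=7: ......
......
oo.oo.
......
......
......

4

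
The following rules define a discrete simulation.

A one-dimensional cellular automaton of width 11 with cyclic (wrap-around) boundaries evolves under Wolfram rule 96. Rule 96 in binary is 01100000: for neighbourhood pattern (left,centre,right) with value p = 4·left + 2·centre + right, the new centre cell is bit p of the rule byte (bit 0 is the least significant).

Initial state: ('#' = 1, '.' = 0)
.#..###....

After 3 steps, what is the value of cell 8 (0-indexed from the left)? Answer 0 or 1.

0

k=0  .#..###....
k=1  ......#....
k=2  ...........
k=3  ...........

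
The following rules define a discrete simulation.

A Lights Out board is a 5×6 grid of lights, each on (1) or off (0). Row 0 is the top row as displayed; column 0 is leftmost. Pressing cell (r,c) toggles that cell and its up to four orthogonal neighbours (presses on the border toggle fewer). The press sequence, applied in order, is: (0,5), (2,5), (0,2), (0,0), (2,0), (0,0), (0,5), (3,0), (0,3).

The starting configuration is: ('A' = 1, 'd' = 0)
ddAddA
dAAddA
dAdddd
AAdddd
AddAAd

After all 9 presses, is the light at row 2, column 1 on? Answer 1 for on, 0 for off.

0

0) ddAddA
dAAddA
dAdddd
AAdddd
AddAAd
1) ddAdAd
dAAddd
dAdddd
AAdddd
AddAAd
2) ddAdAd
dAAddA
dAddAA
AAdddA
AddAAd
3) dAdAAd
dAdddA
dAddAA
AAdddA
AddAAd
4) AddAAd
AAdddA
dAddAA
AAdddA
AddAAd
5) AddAAd
dAdddA
AdddAA
dAdddA
AddAAd
6) dAdAAd
AAdddA
AdddAA
dAdddA
AddAAd
7) dAdAdA
AAdddd
AdddAA
dAdddA
AddAAd
8) dAdAdA
AAdddd
ddddAA
AddddA
dddAAd
9) dAAdAA
AAdAdd
ddddAA
AddddA
dddAAd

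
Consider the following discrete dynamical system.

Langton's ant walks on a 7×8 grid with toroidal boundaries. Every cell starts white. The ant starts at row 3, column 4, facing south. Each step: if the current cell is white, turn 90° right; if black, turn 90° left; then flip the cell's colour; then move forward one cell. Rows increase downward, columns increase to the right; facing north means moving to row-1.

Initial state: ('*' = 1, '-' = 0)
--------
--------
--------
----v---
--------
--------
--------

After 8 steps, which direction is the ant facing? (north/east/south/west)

t=0: --------
--------
--------
----v---
--------
--------
--------
t=1: --------
--------
--------
---<*---
--------
--------
--------
t=2: --------
--------
---^----
---**---
--------
--------
--------
t=3: --------
--------
---*>---
---**---
--------
--------
--------
t=4: --------
--------
---**---
---*v---
--------
--------
--------
t=5: --------
--------
---**---
---*->--
--------
--------
--------
t=6: --------
--------
---**---
---*-*--
-----v--
--------
--------
t=7: --------
--------
---**---
---*-*--
----<*--
--------
--------
t=8: --------
--------
---**---
---*^*--
----**--
--------
--------

north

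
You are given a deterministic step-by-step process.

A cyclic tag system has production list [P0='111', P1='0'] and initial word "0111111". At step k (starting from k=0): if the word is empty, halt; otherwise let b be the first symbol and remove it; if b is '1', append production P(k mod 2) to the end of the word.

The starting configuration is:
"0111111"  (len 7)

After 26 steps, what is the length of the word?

0) "0111111"  (len 7)
1) "111111"  (len 6)
2) "111110"  (len 6)
3) "11110111"  (len 8)
4) "11101110"  (len 8)
5) "1101110111"  (len 10)
6) "1011101110"  (len 10)
7) "011101110111"  (len 12)
8) "11101110111"  (len 11)
9) "1101110111111"  (len 13)
10) "1011101111110"  (len 13)
11) "011101111110111"  (len 15)
12) "11101111110111"  (len 14)
13) "1101111110111111"  (len 16)
14) "1011111101111110"  (len 16)
15) "011111101111110111"  (len 18)
16) "11111101111110111"  (len 17)
17) "1111101111110111111"  (len 19)
18) "1111011111101111110"  (len 19)
19) "111011111101111110111"  (len 21)
20) "110111111011111101110"  (len 21)
21) "10111111011111101110111"  (len 23)
22) "01111110111111011101110"  (len 23)
23) "1111110111111011101110"  (len 22)
24) "1111101111110111011100"  (len 22)
25) "111101111110111011100111"  (len 24)
26) "111011111101110111001110"  (len 24)

24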